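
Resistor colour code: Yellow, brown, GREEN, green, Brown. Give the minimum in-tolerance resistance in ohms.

41085000 Ω

Yellow → 4 (first significant figure)
Brown → 1 (second significant figure)
Green → 5 (third significant figure)
Green → ×10^5 multiplier
Brown → ±1% tolerance
415 × 100000 = 41500000 Ω
Minimum = 41500000 × (1 − 1/100) = 41085000 Ω.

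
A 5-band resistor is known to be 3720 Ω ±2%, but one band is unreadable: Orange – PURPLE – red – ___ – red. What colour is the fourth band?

3720 Ω = 372 × 10^1.
The fourth band is the multiplier, 10^1, which is brown.

brown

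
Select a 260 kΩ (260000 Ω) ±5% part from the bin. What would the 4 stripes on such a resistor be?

260000 Ω = 26 × 10^4.
2 → red
6 → blue
Multiplier 10^4 → yellow.
±5% tolerance → gold.

red, blue, yellow, gold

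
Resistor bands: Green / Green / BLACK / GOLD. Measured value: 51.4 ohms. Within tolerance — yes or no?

no

Green → 5 (first significant figure)
Green → 5 (second significant figure)
Black → ×1 multiplier
Gold → ±5% tolerance
55 × 1 = 55 Ω
Allowed range: 52.25 Ω to 57.75 Ω.
51.4 ohms lies outside that range.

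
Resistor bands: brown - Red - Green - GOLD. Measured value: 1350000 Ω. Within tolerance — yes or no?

no

Brown → 1 (first significant figure)
Red → 2 (second significant figure)
Green → ×10^5 multiplier
Gold → ±5% tolerance
12 × 100000 = 1200000 Ω
Allowed range: 1140000 Ω to 1260000 Ω.
1350000 Ω lies outside that range.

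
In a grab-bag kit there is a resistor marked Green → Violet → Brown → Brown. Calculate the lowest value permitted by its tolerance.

564.3 Ω

Green → 5 (first significant figure)
Violet → 7 (second significant figure)
Brown → ×10 multiplier
Brown → ±1% tolerance
57 × 10 = 570 Ω
Lowest = 570 × (1 − 1/100) = 564.3 Ω.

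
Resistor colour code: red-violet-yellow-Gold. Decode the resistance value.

270000 Ω

Red → 2 (first significant figure)
Violet → 7 (second significant figure)
Yellow → ×10^4 multiplier
27 × 10000 = 270000 Ω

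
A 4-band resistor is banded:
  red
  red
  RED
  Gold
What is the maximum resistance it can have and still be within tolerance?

2310 Ω

Red → 2 (first significant figure)
Red → 2 (second significant figure)
Red → ×10^2 multiplier
Gold → ±5% tolerance
22 × 100 = 2200 Ω
Maximum = 2200 × (1 + 5/100) = 2310 Ω.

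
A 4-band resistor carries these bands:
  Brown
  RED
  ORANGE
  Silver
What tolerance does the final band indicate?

The last band, silver, is the tolerance band.
Silver corresponds to ±10%.

±10%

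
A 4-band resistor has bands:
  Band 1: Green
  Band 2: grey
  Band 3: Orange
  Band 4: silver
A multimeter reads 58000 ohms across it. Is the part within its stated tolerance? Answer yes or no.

yes

Green → 5 (first significant figure)
Grey → 8 (second significant figure)
Orange → ×10^3 multiplier
Silver → ±10% tolerance
58 × 1000 = 58000 Ω
Allowed range: 52200 Ω to 63800 Ω.
58000 ohms lies inside that range.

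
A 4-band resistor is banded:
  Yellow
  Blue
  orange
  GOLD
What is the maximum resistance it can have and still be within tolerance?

48300 Ω

Yellow → 4 (first significant figure)
Blue → 6 (second significant figure)
Orange → ×10^3 multiplier
Gold → ±5% tolerance
46 × 1000 = 46000 Ω
Maximum = 46000 × (1 + 5/100) = 48300 Ω.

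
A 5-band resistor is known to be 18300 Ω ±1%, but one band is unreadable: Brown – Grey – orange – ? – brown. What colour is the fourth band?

18300 Ω = 183 × 10^2.
The fourth band is the multiplier, 10^2, which is red.

red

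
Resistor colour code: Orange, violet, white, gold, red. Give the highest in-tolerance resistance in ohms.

Orange → 3 (first significant figure)
Violet → 7 (second significant figure)
White → 9 (third significant figure)
Gold → ×0.1 multiplier
Red → ±2% tolerance
379 × 0.1 = 37.9 Ω
Highest = 37.9 × (1 + 2/100) = 38.658 Ω.

38.658 Ω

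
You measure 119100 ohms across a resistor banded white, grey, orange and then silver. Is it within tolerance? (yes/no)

White → 9 (first significant figure)
Grey → 8 (second significant figure)
Orange → ×10^3 multiplier
Silver → ±10% tolerance
98 × 1000 = 98000 Ω
Allowed range: 88200 Ω to 107800 Ω.
119100 ohms lies outside that range.

no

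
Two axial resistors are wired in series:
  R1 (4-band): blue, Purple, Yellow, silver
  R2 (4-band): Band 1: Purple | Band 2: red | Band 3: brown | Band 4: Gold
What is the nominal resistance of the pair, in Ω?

670720 Ω

R1: blue, violet → 67; yellow ×10^4 → 670000 Ω.
R2: violet, red → 72; brown ×10 → 720 Ω.
Series: 670000 + 720 = 670720 Ω.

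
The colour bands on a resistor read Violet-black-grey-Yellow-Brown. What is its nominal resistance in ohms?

7080000 Ω

Violet → 7 (first significant figure)
Black → 0 (second significant figure)
Grey → 8 (third significant figure)
Yellow → ×10^4 multiplier
708 × 10000 = 7080000 Ω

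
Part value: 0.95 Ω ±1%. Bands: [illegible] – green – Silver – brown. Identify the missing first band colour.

white

0.95 Ω = 95 × 10^-2.
The first band gives digit 9 of the significand, and 9 is white.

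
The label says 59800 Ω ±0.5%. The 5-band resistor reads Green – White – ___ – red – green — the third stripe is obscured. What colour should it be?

grey

59800 Ω = 598 × 10^2.
The third band gives digit 8 of the significand, and 8 is grey.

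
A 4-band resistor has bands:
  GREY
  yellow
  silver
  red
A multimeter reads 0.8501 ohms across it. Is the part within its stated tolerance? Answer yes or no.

Grey → 8 (first significant figure)
Yellow → 4 (second significant figure)
Silver → ×0.01 multiplier
Red → ±2% tolerance
84 × 0.01 = 0.84 Ω
Allowed range: 0.8232 Ω to 0.8568 Ω.
0.8501 ohms lies inside that range.

yes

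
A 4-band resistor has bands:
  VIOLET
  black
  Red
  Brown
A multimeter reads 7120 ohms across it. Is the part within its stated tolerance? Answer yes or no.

Violet → 7 (first significant figure)
Black → 0 (second significant figure)
Red → ×10^2 multiplier
Brown → ±1% tolerance
70 × 100 = 7000 Ω
Allowed range: 6930 Ω to 7070 Ω.
7120 ohms lies outside that range.

no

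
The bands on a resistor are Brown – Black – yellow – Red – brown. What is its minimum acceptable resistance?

Brown → 1 (first significant figure)
Black → 0 (second significant figure)
Yellow → 4 (third significant figure)
Red → ×10^2 multiplier
Brown → ±1% tolerance
104 × 100 = 10400 Ω
Minimum = 10400 × (1 − 1/100) = 10296 Ω.

10296 Ω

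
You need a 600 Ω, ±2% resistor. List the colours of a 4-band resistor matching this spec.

600 Ω = 60 × 10^1.
6 → blue
0 → black
Multiplier 10^1 → brown.
±2% tolerance → red.

blue, black, brown, red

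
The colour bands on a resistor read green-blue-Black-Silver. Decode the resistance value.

Green → 5 (first significant figure)
Blue → 6 (second significant figure)
Black → ×1 multiplier
56 × 1 = 56 Ω

56 Ω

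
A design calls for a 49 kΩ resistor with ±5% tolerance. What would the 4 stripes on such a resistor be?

49000 Ω = 49 × 10^3.
4 → yellow
9 → white
Multiplier 10^3 → orange.
±5% tolerance → gold.

yellow, white, orange, gold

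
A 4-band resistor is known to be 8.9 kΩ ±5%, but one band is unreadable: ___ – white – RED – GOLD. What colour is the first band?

8900 Ω = 89 × 10^2.
The first band gives digit 8 of the significand, and 8 is grey.

grey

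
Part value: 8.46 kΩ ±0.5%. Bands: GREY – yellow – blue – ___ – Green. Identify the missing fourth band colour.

8460 Ω = 846 × 10^1.
The fourth band is the multiplier, 10^1, which is brown.

brown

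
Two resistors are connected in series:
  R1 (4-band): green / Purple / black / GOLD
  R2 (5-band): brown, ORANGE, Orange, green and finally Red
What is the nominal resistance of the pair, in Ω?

13300057 Ω

R1: green, violet → 57; black ×1 → 57 Ω.
R2: brown, orange, orange → 133; green ×10^5 → 13300000 Ω.
Series: 57 + 13300000 = 13300057 Ω.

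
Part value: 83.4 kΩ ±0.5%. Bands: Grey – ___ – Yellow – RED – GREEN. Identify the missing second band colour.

orange

83400 Ω = 834 × 10^2.
The second band gives digit 3 of the significand, and 3 is orange.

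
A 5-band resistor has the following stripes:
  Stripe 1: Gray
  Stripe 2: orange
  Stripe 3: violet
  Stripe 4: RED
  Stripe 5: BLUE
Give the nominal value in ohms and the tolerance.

83700 Ω ±0.25%

Grey → 8 (first significant figure)
Orange → 3 (second significant figure)
Violet → 7 (third significant figure)
Red → ×10^2 multiplier
Blue → ±0.25% tolerance
837 × 100 = 83700 Ω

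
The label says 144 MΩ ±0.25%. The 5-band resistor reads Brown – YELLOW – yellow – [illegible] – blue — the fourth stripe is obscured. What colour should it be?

blue

144000000 Ω = 144 × 10^6.
The fourth band is the multiplier, 10^6, which is blue.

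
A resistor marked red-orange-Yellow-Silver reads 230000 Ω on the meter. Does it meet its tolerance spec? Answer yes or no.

Red → 2 (first significant figure)
Orange → 3 (second significant figure)
Yellow → ×10^4 multiplier
Silver → ±10% tolerance
23 × 10000 = 230000 Ω
Allowed range: 207000 Ω to 253000 Ω.
230000 Ω lies inside that range.

yes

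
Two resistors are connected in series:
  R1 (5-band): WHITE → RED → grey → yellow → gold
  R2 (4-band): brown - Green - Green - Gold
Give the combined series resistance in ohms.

10780000 Ω

R1: white, red, grey → 928; yellow ×10^4 → 9280000 Ω.
R2: brown, green → 15; green ×10^5 → 1500000 Ω.
Series: 9280000 + 1500000 = 10780000 Ω.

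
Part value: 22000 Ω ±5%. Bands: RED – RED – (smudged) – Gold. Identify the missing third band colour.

orange

22000 Ω = 22 × 10^3.
The third band is the multiplier, 10^3, which is orange.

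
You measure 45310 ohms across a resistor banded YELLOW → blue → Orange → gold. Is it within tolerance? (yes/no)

Yellow → 4 (first significant figure)
Blue → 6 (second significant figure)
Orange → ×10^3 multiplier
Gold → ±5% tolerance
46 × 1000 = 46000 Ω
Allowed range: 43700 Ω to 48300 Ω.
45310 ohms lies inside that range.

yes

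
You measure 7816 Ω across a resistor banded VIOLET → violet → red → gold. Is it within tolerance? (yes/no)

yes

Violet → 7 (first significant figure)
Violet → 7 (second significant figure)
Red → ×10^2 multiplier
Gold → ±5% tolerance
77 × 100 = 7700 Ω
Allowed range: 7315 Ω to 8085 Ω.
7816 Ω lies inside that range.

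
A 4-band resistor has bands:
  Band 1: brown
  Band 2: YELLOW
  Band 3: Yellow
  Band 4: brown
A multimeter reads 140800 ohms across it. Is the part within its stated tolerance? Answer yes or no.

Brown → 1 (first significant figure)
Yellow → 4 (second significant figure)
Yellow → ×10^4 multiplier
Brown → ±1% tolerance
14 × 10000 = 140000 Ω
Allowed range: 138600 Ω to 141400 Ω.
140800 ohms lies inside that range.

yes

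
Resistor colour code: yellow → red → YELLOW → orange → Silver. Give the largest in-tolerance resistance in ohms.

466400 Ω

Yellow → 4 (first significant figure)
Red → 2 (second significant figure)
Yellow → 4 (third significant figure)
Orange → ×10^3 multiplier
Silver → ±10% tolerance
424 × 1000 = 424000 Ω
Largest = 424000 × (1 + 10/100) = 466400 Ω.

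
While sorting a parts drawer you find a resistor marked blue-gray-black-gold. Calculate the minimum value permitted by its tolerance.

Blue → 6 (first significant figure)
Grey → 8 (second significant figure)
Black → ×1 multiplier
Gold → ±5% tolerance
68 × 1 = 68 Ω
Minimum = 68 × (1 − 5/100) = 64.6 Ω.

64.6 Ω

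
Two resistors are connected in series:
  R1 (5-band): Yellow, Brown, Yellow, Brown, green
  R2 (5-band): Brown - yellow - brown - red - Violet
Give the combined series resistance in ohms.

18240 Ω

R1: yellow, brown, yellow → 414; brown ×10 → 4140 Ω.
R2: brown, yellow, brown → 141; red ×10^2 → 14100 Ω.
Series: 4140 + 14100 = 18240 Ω.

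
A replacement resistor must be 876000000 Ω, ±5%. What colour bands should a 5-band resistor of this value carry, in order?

grey, violet, blue, blue, gold

876000000 Ω = 876 × 10^6.
8 → grey
7 → violet
6 → blue
Multiplier 10^6 → blue.
±5% tolerance → gold.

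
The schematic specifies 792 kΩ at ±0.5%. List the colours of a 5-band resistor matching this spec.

violet, white, red, orange, green

792000 Ω = 792 × 10^3.
7 → violet
9 → white
2 → red
Multiplier 10^3 → orange.
±0.5% tolerance → green.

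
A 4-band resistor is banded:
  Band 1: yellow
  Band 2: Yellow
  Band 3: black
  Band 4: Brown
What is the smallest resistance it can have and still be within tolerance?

Yellow → 4 (first significant figure)
Yellow → 4 (second significant figure)
Black → ×1 multiplier
Brown → ±1% tolerance
44 × 1 = 44 Ω
Smallest = 44 × (1 − 1/100) = 43.56 Ω.

43.56 Ω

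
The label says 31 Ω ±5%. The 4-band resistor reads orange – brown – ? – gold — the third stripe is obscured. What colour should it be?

black

31 Ω = 31 × 10^0.
The third band is the multiplier, 10^0, which is black.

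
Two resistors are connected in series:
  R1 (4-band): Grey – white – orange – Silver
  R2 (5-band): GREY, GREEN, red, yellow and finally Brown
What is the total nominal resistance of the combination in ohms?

R1: grey, white → 89; orange ×10^3 → 89000 Ω.
R2: grey, green, red → 852; yellow ×10^4 → 8520000 Ω.
Series: 89000 + 8520000 = 8609000 Ω.

8609000 Ω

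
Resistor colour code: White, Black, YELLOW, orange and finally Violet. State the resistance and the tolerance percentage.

904000 Ω ±0.1%

White → 9 (first significant figure)
Black → 0 (second significant figure)
Yellow → 4 (third significant figure)
Orange → ×10^3 multiplier
Violet → ±0.1% tolerance
904 × 1000 = 904000 Ω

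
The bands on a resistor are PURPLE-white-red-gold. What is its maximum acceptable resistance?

Violet → 7 (first significant figure)
White → 9 (second significant figure)
Red → ×10^2 multiplier
Gold → ±5% tolerance
79 × 100 = 7900 Ω
Maximum = 7900 × (1 + 5/100) = 8295 Ω.

8295 Ω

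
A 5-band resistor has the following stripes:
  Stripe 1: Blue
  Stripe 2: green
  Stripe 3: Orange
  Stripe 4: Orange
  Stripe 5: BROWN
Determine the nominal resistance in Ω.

Blue → 6 (first significant figure)
Green → 5 (second significant figure)
Orange → 3 (third significant figure)
Orange → ×10^3 multiplier
653 × 1000 = 653000 Ω

653000 Ω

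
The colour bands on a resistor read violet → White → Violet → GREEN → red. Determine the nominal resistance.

79700000 Ω

Violet → 7 (first significant figure)
White → 9 (second significant figure)
Violet → 7 (third significant figure)
Green → ×10^5 multiplier
797 × 100000 = 79700000 Ω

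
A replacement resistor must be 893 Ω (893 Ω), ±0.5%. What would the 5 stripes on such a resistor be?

grey, white, orange, black, green

893 Ω = 893 × 10^0.
8 → grey
9 → white
3 → orange
Multiplier 10^0 → black.
±0.5% tolerance → green.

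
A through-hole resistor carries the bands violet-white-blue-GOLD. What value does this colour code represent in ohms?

79000000 Ω

Violet → 7 (first significant figure)
White → 9 (second significant figure)
Blue → ×10^6 multiplier
79 × 1000000 = 79000000 Ω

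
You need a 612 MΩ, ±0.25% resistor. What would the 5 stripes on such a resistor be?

blue, brown, red, blue, blue

612000000 Ω = 612 × 10^6.
6 → blue
1 → brown
2 → red
Multiplier 10^6 → blue.
±0.25% tolerance → blue.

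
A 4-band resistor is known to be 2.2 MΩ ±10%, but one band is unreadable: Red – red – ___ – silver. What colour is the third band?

2200000 Ω = 22 × 10^5.
The third band is the multiplier, 10^5, which is green.

green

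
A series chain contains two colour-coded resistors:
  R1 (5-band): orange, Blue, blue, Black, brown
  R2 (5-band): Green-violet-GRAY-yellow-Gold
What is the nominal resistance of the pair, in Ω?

5780366 Ω

R1: orange, blue, blue → 366; black ×1 → 366 Ω.
R2: green, violet, grey → 578; yellow ×10^4 → 5780000 Ω.
Series: 366 + 5780000 = 5780366 Ω.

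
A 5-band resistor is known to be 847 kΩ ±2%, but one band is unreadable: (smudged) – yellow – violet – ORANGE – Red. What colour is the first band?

847000 Ω = 847 × 10^3.
The first band gives digit 8 of the significand, and 8 is grey.

grey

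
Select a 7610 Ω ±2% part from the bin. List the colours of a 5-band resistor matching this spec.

7610 Ω = 761 × 10^1.
7 → violet
6 → blue
1 → brown
Multiplier 10^1 → brown.
±2% tolerance → red.

violet, blue, brown, brown, red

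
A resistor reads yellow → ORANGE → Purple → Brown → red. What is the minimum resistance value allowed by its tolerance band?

Yellow → 4 (first significant figure)
Orange → 3 (second significant figure)
Violet → 7 (third significant figure)
Brown → ×10 multiplier
Red → ±2% tolerance
437 × 10 = 4370 Ω
Minimum = 4370 × (1 − 2/100) = 4282.6 Ω.

4282.6 Ω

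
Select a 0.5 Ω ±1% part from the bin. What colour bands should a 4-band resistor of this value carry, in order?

green, black, silver, brown

0.5 Ω = 50 × 10^-2.
5 → green
0 → black
Multiplier 10^-2 → silver.
±1% tolerance → brown.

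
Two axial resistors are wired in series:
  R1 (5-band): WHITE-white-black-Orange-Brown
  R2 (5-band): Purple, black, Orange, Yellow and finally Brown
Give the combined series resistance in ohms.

R1: white, white, black → 990; orange ×10^3 → 990000 Ω.
R2: violet, black, orange → 703; yellow ×10^4 → 7030000 Ω.
Series: 990000 + 7030000 = 8020000 Ω.

8020000 Ω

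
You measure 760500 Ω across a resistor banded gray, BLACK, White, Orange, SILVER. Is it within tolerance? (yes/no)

yes

Grey → 8 (first significant figure)
Black → 0 (second significant figure)
White → 9 (third significant figure)
Orange → ×10^3 multiplier
Silver → ±10% tolerance
809 × 1000 = 809000 Ω
Allowed range: 728100 Ω to 889900 Ω.
760500 Ω lies inside that range.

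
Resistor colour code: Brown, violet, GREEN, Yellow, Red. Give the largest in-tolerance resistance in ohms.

1785000 Ω

Brown → 1 (first significant figure)
Violet → 7 (second significant figure)
Green → 5 (third significant figure)
Yellow → ×10^4 multiplier
Red → ±2% tolerance
175 × 10000 = 1750000 Ω
Largest = 1750000 × (1 + 2/100) = 1785000 Ω.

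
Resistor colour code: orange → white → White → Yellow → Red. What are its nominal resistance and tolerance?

Orange → 3 (first significant figure)
White → 9 (second significant figure)
White → 9 (third significant figure)
Yellow → ×10^4 multiplier
Red → ±2% tolerance
399 × 10000 = 3990000 Ω

3990000 Ω ±2%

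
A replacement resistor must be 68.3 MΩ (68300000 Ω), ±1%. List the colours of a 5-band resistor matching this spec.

blue, grey, orange, green, brown

68300000 Ω = 683 × 10^5.
6 → blue
8 → grey
3 → orange
Multiplier 10^5 → green.
±1% tolerance → brown.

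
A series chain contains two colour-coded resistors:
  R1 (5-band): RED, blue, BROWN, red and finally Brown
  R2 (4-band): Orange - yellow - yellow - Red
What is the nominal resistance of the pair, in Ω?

R1: red, blue, brown → 261; red ×10^2 → 26100 Ω.
R2: orange, yellow → 34; yellow ×10^4 → 340000 Ω.
Series: 26100 + 340000 = 366100 Ω.

366100 Ω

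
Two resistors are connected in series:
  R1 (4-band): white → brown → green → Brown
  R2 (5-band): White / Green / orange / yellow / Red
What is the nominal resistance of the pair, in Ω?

R1: white, brown → 91; green ×10^5 → 9100000 Ω.
R2: white, green, orange → 953; yellow ×10^4 → 9530000 Ω.
Series: 9100000 + 9530000 = 18630000 Ω.

18630000 Ω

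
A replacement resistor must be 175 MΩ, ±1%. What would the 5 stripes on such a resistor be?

175000000 Ω = 175 × 10^6.
1 → brown
7 → violet
5 → green
Multiplier 10^6 → blue.
±1% tolerance → brown.

brown, violet, green, blue, brown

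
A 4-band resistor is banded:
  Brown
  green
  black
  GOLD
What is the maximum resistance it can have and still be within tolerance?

Brown → 1 (first significant figure)
Green → 5 (second significant figure)
Black → ×1 multiplier
Gold → ±5% tolerance
15 × 1 = 15 Ω
Maximum = 15 × (1 + 5/100) = 15.75 Ω.

15.75 Ω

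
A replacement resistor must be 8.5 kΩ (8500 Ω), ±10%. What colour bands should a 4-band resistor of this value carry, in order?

8500 Ω = 85 × 10^2.
8 → grey
5 → green
Multiplier 10^2 → red.
±10% tolerance → silver.

grey, green, red, silver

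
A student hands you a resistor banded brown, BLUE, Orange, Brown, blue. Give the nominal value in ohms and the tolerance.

1630 Ω ±0.25%

Brown → 1 (first significant figure)
Blue → 6 (second significant figure)
Orange → 3 (third significant figure)
Brown → ×10 multiplier
Blue → ±0.25% tolerance
163 × 10 = 1630 Ω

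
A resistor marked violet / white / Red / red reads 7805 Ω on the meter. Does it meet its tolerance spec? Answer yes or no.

yes

Violet → 7 (first significant figure)
White → 9 (second significant figure)
Red → ×10^2 multiplier
Red → ±2% tolerance
79 × 100 = 7900 Ω
Allowed range: 7742 Ω to 8058 Ω.
7805 Ω lies inside that range.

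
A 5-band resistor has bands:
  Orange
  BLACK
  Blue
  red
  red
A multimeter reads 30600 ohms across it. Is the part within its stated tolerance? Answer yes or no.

Orange → 3 (first significant figure)
Black → 0 (second significant figure)
Blue → 6 (third significant figure)
Red → ×10^2 multiplier
Red → ±2% tolerance
306 × 100 = 30600 Ω
Allowed range: 29988 Ω to 31212 Ω.
30600 ohms lies inside that range.

yes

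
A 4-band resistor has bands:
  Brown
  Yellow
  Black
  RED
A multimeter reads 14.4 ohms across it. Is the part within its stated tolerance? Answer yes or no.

no

Brown → 1 (first significant figure)
Yellow → 4 (second significant figure)
Black → ×1 multiplier
Red → ±2% tolerance
14 × 1 = 14 Ω
Allowed range: 13.72 Ω to 14.28 Ω.
14.4 ohms lies outside that range.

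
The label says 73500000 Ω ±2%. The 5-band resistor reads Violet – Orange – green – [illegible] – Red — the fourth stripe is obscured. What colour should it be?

73500000 Ω = 735 × 10^5.
The fourth band is the multiplier, 10^5, which is green.

green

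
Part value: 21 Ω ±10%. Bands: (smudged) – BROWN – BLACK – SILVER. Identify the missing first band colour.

red

21 Ω = 21 × 10^0.
The first band gives digit 2 of the significand, and 2 is red.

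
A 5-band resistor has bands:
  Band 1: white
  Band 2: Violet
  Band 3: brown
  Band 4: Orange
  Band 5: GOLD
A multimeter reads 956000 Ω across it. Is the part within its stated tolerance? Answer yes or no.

yes

White → 9 (first significant figure)
Violet → 7 (second significant figure)
Brown → 1 (third significant figure)
Orange → ×10^3 multiplier
Gold → ±5% tolerance
971 × 1000 = 971000 Ω
Allowed range: 922450 Ω to 1019550 Ω.
956000 Ω lies inside that range.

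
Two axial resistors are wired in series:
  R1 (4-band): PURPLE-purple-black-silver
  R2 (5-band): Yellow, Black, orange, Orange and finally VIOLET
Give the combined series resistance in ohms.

R1: violet, violet → 77; black ×1 → 77 Ω.
R2: yellow, black, orange → 403; orange ×10^3 → 403000 Ω.
Series: 77 + 403000 = 403077 Ω.

403077 Ω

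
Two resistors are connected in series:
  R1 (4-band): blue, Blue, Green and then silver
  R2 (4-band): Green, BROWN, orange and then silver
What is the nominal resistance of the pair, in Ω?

R1: blue, blue → 66; green ×10^5 → 6600000 Ω.
R2: green, brown → 51; orange ×10^3 → 51000 Ω.
Series: 6600000 + 51000 = 6651000 Ω.

6651000 Ω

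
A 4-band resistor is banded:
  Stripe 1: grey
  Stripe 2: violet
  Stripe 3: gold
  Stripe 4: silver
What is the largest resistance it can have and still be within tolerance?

9.57 Ω

Grey → 8 (first significant figure)
Violet → 7 (second significant figure)
Gold → ×0.1 multiplier
Silver → ±10% tolerance
87 × 0.1 = 8.7 Ω
Largest = 8.7 × (1 + 10/100) = 9.57 Ω.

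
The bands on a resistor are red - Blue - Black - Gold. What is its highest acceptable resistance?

27.3 Ω

Red → 2 (first significant figure)
Blue → 6 (second significant figure)
Black → ×1 multiplier
Gold → ±5% tolerance
26 × 1 = 26 Ω
Highest = 26 × (1 + 5/100) = 27.3 Ω.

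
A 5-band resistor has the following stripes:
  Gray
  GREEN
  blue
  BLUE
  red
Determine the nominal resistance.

856000000 Ω

Grey → 8 (first significant figure)
Green → 5 (second significant figure)
Blue → 6 (third significant figure)
Blue → ×10^6 multiplier
856 × 1000000 = 856000000 Ω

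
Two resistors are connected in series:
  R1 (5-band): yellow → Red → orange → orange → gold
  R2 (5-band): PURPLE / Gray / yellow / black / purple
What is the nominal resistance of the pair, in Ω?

R1: yellow, red, orange → 423; orange ×10^3 → 423000 Ω.
R2: violet, grey, yellow → 784; black ×1 → 784 Ω.
Series: 423000 + 784 = 423784 Ω.

423784 Ω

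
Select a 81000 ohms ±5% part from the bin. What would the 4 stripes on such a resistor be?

grey, brown, orange, gold

81000 Ω = 81 × 10^3.
8 → grey
1 → brown
Multiplier 10^3 → orange.
±5% tolerance → gold.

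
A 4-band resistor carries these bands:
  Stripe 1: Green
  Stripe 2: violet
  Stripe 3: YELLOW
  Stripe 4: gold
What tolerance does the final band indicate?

±5%

The last band, gold, is the tolerance band.
Gold corresponds to ±5%.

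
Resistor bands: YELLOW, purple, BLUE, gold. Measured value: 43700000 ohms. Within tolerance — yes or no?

no

Yellow → 4 (first significant figure)
Violet → 7 (second significant figure)
Blue → ×10^6 multiplier
Gold → ±5% tolerance
47 × 1000000 = 47000000 Ω
Allowed range: 44650000 Ω to 49350000 Ω.
43700000 ohms lies outside that range.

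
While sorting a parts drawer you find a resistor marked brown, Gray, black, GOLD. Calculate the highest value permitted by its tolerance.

Brown → 1 (first significant figure)
Grey → 8 (second significant figure)
Black → ×1 multiplier
Gold → ±5% tolerance
18 × 1 = 18 Ω
Highest = 18 × (1 + 5/100) = 18.9 Ω.

18.9 Ω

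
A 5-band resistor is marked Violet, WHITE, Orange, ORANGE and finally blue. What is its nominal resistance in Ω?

Violet → 7 (first significant figure)
White → 9 (second significant figure)
Orange → 3 (third significant figure)
Orange → ×10^3 multiplier
793 × 1000 = 793000 Ω

793000 Ω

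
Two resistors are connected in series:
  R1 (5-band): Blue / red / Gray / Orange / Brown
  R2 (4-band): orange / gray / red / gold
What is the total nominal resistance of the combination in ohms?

631800 Ω

R1: blue, red, grey → 628; orange ×10^3 → 628000 Ω.
R2: orange, grey → 38; red ×10^2 → 3800 Ω.
Series: 628000 + 3800 = 631800 Ω.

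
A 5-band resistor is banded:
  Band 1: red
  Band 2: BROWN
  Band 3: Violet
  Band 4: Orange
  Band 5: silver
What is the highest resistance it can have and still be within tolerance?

Red → 2 (first significant figure)
Brown → 1 (second significant figure)
Violet → 7 (third significant figure)
Orange → ×10^3 multiplier
Silver → ±10% tolerance
217 × 1000 = 217000 Ω
Highest = 217000 × (1 + 10/100) = 238700 Ω.

238700 Ω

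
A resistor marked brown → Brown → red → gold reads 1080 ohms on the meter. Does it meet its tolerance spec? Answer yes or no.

Brown → 1 (first significant figure)
Brown → 1 (second significant figure)
Red → ×10^2 multiplier
Gold → ±5% tolerance
11 × 100 = 1100 Ω
Allowed range: 1045 Ω to 1155 Ω.
1080 ohms lies inside that range.

yes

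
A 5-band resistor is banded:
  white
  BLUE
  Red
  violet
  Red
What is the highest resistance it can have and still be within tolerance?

White → 9 (first significant figure)
Blue → 6 (second significant figure)
Red → 2 (third significant figure)
Violet → ×10^7 multiplier
Red → ±2% tolerance
962 × 10000000 = 9620000000 Ω
Highest = 9620000000 × (1 + 2/100) = 9812400000 Ω.

9812400000 Ω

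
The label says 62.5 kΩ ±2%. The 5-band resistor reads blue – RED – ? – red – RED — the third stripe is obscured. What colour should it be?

green

62500 Ω = 625 × 10^2.
The third band gives digit 5 of the significand, and 5 is green.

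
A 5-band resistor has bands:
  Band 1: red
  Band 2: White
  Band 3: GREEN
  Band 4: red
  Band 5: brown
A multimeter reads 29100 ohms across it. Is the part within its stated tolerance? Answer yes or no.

Red → 2 (first significant figure)
White → 9 (second significant figure)
Green → 5 (third significant figure)
Red → ×10^2 multiplier
Brown → ±1% tolerance
295 × 100 = 29500 Ω
Allowed range: 29205 Ω to 29795 Ω.
29100 ohms lies outside that range.

no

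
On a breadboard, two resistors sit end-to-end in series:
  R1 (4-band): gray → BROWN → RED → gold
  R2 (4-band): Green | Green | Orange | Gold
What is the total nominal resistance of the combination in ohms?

63100 Ω

R1: grey, brown → 81; red ×10^2 → 8100 Ω.
R2: green, green → 55; orange ×10^3 → 55000 Ω.
Series: 8100 + 55000 = 63100 Ω.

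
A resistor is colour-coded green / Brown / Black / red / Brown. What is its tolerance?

±1%

The last band, brown, is the tolerance band.
Brown corresponds to ±1%.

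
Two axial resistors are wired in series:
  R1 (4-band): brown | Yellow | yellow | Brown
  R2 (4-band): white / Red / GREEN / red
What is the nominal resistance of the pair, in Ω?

9340000 Ω

R1: brown, yellow → 14; yellow ×10^4 → 140000 Ω.
R2: white, red → 92; green ×10^5 → 9200000 Ω.
Series: 140000 + 9200000 = 9340000 Ω.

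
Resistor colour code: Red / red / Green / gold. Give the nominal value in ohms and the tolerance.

Red → 2 (first significant figure)
Red → 2 (second significant figure)
Green → ×10^5 multiplier
Gold → ±5% tolerance
22 × 100000 = 2200000 Ω

2200000 Ω ±5%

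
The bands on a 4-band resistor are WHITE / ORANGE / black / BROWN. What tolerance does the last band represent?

±1%

The last band, brown, is the tolerance band.
Brown corresponds to ±1%.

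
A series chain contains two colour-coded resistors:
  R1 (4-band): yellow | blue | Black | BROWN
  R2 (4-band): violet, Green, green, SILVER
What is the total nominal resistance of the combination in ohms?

R1: yellow, blue → 46; black ×1 → 46 Ω.
R2: violet, green → 75; green ×10^5 → 7500000 Ω.
Series: 46 + 7500000 = 7500046 Ω.

7500046 Ω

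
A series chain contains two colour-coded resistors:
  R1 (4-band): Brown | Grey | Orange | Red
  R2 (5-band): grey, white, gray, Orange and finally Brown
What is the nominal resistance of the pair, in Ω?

R1: brown, grey → 18; orange ×10^3 → 18000 Ω.
R2: grey, white, grey → 898; orange ×10^3 → 898000 Ω.
Series: 18000 + 898000 = 916000 Ω.

916000 Ω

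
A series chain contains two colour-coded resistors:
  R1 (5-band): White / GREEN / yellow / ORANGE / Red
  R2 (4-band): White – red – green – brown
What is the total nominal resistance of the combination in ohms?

10154000 Ω

R1: white, green, yellow → 954; orange ×10^3 → 954000 Ω.
R2: white, red → 92; green ×10^5 → 9200000 Ω.
Series: 954000 + 9200000 = 10154000 Ω.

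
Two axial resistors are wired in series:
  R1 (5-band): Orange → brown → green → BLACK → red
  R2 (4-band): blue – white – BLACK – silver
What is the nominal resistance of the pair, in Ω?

R1: orange, brown, green → 315; black ×1 → 315 Ω.
R2: blue, white → 69; black ×1 → 69 Ω.
Series: 315 + 69 = 384 Ω.

384 Ω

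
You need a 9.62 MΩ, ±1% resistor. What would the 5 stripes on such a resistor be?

9620000 Ω = 962 × 10^4.
9 → white
6 → blue
2 → red
Multiplier 10^4 → yellow.
±1% tolerance → brown.

white, blue, red, yellow, brown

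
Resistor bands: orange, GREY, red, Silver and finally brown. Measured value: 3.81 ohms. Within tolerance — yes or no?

Orange → 3 (first significant figure)
Grey → 8 (second significant figure)
Red → 2 (third significant figure)
Silver → ×0.01 multiplier
Brown → ±1% tolerance
382 × 0.01 = 3.82 Ω
Allowed range: 3.7818 Ω to 3.8582 Ω.
3.81 ohms lies inside that range.

yes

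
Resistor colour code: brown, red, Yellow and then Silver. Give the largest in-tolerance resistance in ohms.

132000 Ω

Brown → 1 (first significant figure)
Red → 2 (second significant figure)
Yellow → ×10^4 multiplier
Silver → ±10% tolerance
12 × 10000 = 120000 Ω
Largest = 120000 × (1 + 10/100) = 132000 Ω.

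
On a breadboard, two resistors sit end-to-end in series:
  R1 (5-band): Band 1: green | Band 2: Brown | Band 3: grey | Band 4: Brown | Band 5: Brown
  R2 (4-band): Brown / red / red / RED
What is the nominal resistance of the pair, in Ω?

R1: green, brown, grey → 518; brown ×10 → 5180 Ω.
R2: brown, red → 12; red ×10^2 → 1200 Ω.
Series: 5180 + 1200 = 6380 Ω.

6380 Ω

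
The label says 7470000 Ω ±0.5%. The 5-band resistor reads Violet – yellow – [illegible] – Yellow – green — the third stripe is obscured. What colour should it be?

violet

7470000 Ω = 747 × 10^4.
The third band gives digit 7 of the significand, and 7 is violet.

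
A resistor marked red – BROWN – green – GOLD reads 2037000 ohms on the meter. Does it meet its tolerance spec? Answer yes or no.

Red → 2 (first significant figure)
Brown → 1 (second significant figure)
Green → ×10^5 multiplier
Gold → ±5% tolerance
21 × 100000 = 2100000 Ω
Allowed range: 1995000 Ω to 2205000 Ω.
2037000 ohms lies inside that range.

yes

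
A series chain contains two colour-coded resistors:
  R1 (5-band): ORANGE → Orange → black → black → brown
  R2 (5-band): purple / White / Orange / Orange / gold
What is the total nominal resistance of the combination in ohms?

793330 Ω

R1: orange, orange, black → 330; black ×1 → 330 Ω.
R2: violet, white, orange → 793; orange ×10^3 → 793000 Ω.
Series: 330 + 793000 = 793330 Ω.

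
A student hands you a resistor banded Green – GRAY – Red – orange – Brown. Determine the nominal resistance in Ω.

582000 Ω

Green → 5 (first significant figure)
Grey → 8 (second significant figure)
Red → 2 (third significant figure)
Orange → ×10^3 multiplier
582 × 1000 = 582000 Ω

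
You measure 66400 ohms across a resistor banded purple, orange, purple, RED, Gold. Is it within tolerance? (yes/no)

Violet → 7 (first significant figure)
Orange → 3 (second significant figure)
Violet → 7 (third significant figure)
Red → ×10^2 multiplier
Gold → ±5% tolerance
737 × 100 = 73700 Ω
Allowed range: 70015 Ω to 77385 Ω.
66400 ohms lies outside that range.

no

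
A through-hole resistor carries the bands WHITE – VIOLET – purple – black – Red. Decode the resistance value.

White → 9 (first significant figure)
Violet → 7 (second significant figure)
Violet → 7 (third significant figure)
Black → ×1 multiplier
977 × 1 = 977 Ω

977 Ω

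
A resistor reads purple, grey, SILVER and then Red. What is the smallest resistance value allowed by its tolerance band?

0.7644 Ω

Violet → 7 (first significant figure)
Grey → 8 (second significant figure)
Silver → ×0.01 multiplier
Red → ±2% tolerance
78 × 0.01 = 0.78 Ω
Smallest = 0.78 × (1 − 2/100) = 0.7644 Ω.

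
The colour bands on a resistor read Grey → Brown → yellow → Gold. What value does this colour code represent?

Grey → 8 (first significant figure)
Brown → 1 (second significant figure)
Yellow → ×10^4 multiplier
81 × 10000 = 810000 Ω

810000 Ω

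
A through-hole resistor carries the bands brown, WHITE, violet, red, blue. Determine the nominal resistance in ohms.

19700 Ω

Brown → 1 (first significant figure)
White → 9 (second significant figure)
Violet → 7 (third significant figure)
Red → ×10^2 multiplier
197 × 100 = 19700 Ω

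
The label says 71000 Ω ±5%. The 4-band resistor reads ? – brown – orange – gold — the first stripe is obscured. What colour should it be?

71000 Ω = 71 × 10^3.
The first band gives digit 7 of the significand, and 7 is violet.

violet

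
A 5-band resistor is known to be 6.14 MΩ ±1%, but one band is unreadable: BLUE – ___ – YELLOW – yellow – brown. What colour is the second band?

brown

6140000 Ω = 614 × 10^4.
The second band gives digit 1 of the significand, and 1 is brown.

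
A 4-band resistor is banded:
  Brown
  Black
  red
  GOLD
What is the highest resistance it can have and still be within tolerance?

1050 Ω

Brown → 1 (first significant figure)
Black → 0 (second significant figure)
Red → ×10^2 multiplier
Gold → ±5% tolerance
10 × 100 = 1000 Ω
Highest = 1000 × (1 + 5/100) = 1050 Ω.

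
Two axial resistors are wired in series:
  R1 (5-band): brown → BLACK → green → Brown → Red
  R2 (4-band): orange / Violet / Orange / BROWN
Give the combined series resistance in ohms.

R1: brown, black, green → 105; brown ×10 → 1050 Ω.
R2: orange, violet → 37; orange ×10^3 → 37000 Ω.
Series: 1050 + 37000 = 38050 Ω.

38050 Ω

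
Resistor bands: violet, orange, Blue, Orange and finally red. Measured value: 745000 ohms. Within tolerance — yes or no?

yes

Violet → 7 (first significant figure)
Orange → 3 (second significant figure)
Blue → 6 (third significant figure)
Orange → ×10^3 multiplier
Red → ±2% tolerance
736 × 1000 = 736000 Ω
Allowed range: 721280 Ω to 750720 Ω.
745000 ohms lies inside that range.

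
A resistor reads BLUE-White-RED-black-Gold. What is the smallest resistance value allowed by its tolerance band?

Blue → 6 (first significant figure)
White → 9 (second significant figure)
Red → 2 (third significant figure)
Black → ×1 multiplier
Gold → ±5% tolerance
692 × 1 = 692 Ω
Smallest = 692 × (1 − 5/100) = 657.4 Ω.

657.4 Ω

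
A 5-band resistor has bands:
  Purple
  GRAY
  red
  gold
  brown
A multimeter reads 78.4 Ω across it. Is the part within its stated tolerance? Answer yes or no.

yes

Violet → 7 (first significant figure)
Grey → 8 (second significant figure)
Red → 2 (third significant figure)
Gold → ×0.1 multiplier
Brown → ±1% tolerance
782 × 0.1 = 78.2 Ω
Allowed range: 77.418 Ω to 78.982 Ω.
78.4 Ω lies inside that range.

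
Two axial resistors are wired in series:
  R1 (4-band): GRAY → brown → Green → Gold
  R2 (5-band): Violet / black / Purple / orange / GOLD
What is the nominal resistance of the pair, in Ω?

R1: grey, brown → 81; green ×10^5 → 8100000 Ω.
R2: violet, black, violet → 707; orange ×10^3 → 707000 Ω.
Series: 8100000 + 707000 = 8807000 Ω.

8807000 Ω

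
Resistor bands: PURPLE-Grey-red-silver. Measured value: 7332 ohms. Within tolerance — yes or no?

Violet → 7 (first significant figure)
Grey → 8 (second significant figure)
Red → ×10^2 multiplier
Silver → ±10% tolerance
78 × 100 = 7800 Ω
Allowed range: 7020 Ω to 8580 Ω.
7332 ohms lies inside that range.

yes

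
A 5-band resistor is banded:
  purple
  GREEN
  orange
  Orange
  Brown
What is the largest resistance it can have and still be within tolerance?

760530 Ω

Violet → 7 (first significant figure)
Green → 5 (second significant figure)
Orange → 3 (third significant figure)
Orange → ×10^3 multiplier
Brown → ±1% tolerance
753 × 1000 = 753000 Ω
Largest = 753000 × (1 + 1/100) = 760530 Ω.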